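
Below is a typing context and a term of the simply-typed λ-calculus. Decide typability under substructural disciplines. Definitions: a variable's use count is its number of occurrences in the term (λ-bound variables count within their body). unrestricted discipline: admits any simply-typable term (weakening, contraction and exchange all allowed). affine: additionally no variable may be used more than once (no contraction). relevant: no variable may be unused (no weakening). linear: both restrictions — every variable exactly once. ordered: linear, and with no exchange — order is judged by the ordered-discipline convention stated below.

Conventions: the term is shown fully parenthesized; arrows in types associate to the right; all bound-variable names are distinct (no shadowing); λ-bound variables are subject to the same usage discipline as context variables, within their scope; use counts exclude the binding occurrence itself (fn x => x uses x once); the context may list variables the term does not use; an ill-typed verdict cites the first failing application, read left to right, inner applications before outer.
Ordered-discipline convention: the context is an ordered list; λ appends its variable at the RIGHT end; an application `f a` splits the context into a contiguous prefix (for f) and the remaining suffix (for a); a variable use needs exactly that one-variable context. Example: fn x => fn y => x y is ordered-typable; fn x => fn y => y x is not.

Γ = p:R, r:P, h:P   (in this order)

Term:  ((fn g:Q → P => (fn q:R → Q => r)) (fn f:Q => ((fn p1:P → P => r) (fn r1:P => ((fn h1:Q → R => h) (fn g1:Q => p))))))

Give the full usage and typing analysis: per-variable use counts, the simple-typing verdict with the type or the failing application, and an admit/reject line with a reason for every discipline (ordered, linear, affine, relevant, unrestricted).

variable uses: p ×1; r ×2; h ×1; g [bound] ×0; q [bound] ×0; f [bound] ×0; p1 [bound] ×0; r1 [bound] ×0; h1 [bound] ×0; g1 [bound] ×0
order of uses: r, r, h, p
typing: well-typed at (R → Q) → P
ordered: ✗ — r ×2 used more than once (contraction); unused: g, q, f, p1, r1, h1, g1 — weakening required
linear: ✗ — r ×2 used more than once (contraction); unused: g, q, f, p1, r1, h1, g1 — weakening required
affine: ✗ — r ×2 used more than once (contraction)
relevant: ✗ — unused: g, q, f, p1, r1, h1, g1 — weakening required
unrestricted: ✓ — typability at (R → Q) → P is all that's needed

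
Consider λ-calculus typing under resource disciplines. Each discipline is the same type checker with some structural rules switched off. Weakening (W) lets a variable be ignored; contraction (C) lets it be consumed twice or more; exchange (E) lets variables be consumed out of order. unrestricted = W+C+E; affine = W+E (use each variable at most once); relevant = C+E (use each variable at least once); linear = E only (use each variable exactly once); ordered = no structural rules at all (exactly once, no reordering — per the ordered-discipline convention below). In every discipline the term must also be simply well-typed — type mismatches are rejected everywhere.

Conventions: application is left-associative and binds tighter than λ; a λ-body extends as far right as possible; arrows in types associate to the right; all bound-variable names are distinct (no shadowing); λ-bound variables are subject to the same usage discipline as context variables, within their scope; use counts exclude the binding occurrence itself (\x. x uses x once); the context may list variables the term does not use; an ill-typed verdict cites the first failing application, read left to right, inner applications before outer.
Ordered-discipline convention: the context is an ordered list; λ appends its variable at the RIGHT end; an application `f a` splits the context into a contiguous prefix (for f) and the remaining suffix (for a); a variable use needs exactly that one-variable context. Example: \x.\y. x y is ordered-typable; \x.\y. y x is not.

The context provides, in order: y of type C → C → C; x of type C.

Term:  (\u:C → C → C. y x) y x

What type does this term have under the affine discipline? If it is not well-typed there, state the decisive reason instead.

not well-typed under affine — repeated use of y ×2, x ×2
use counts: y: 2×; x: 2×; u [bound]: 0×
use order (left to right): y, x, y, x
typing: well-typed — term : C
summary: ordered ✗; linear ✗; affine ✗; relevant ✗; unrestricted ✓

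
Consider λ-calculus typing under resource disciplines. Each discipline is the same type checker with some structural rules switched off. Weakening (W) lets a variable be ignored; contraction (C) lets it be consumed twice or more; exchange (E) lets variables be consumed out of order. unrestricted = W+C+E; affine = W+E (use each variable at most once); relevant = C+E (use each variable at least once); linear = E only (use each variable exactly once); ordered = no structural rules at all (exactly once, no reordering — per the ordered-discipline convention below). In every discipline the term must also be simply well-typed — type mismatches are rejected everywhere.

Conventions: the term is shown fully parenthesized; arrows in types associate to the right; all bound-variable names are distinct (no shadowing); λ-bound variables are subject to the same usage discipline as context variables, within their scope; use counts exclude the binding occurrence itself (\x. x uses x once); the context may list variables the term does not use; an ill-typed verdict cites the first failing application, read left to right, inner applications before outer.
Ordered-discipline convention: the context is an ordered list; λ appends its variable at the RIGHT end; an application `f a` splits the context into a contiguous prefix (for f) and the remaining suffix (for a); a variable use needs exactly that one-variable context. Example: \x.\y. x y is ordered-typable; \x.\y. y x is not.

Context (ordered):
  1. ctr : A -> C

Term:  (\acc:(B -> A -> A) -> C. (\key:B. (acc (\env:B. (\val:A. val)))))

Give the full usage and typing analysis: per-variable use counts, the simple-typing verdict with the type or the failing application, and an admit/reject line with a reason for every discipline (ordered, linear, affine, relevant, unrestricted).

counts: ctr ×0, acc (λ-bound) ×1, key (λ-bound) ×0, env (λ-bound) ×0, val (λ-bound) ×1
uses in reading order: acc, val
typing: the term checks, with type ((B -> A -> A) -> C) -> B -> C
ordered ✗ (ctr, key, env never used (weakening))
linear ✗ (ctr, key, env never used (weakening))
affine ✓ (ctr, acc, key, env, val: no repeats, contraction unneeded)
relevant ✗ (ctr, key, env never used (weakening))
unrestricted ✓ (typability at ((B -> A -> A) -> C) -> B -> C is all that's needed)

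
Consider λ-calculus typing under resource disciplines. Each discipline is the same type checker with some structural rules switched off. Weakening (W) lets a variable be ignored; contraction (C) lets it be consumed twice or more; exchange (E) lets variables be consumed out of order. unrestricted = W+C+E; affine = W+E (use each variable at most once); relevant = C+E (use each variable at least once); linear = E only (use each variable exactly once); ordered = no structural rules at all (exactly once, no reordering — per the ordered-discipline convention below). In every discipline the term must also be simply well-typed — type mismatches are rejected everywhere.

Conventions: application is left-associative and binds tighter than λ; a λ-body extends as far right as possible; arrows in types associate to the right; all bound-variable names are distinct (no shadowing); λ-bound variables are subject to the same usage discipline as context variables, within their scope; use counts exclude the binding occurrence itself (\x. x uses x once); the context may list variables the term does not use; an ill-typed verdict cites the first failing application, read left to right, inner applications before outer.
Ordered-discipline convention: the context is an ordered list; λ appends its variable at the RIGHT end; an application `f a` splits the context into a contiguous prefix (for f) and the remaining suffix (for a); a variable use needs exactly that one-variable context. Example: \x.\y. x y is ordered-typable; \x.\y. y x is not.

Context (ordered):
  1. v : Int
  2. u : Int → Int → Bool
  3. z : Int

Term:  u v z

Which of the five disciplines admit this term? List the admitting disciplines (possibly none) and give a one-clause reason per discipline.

admitted by: linear, affine, relevant, unrestricted
variable uses: v=1, u=1, z=1
order of uses: u, v, z
typing: the term checks, with type Bool
ordered: ✗, no ordered split (uses run u, v, z)
linear: ✓, exactly-once usage across v, u, z
affine: ✓, none of v, u, z used more than once
relevant: ✓, none of v, u, z goes unused
unrestricted: ✓, typability at Bool is all that's needed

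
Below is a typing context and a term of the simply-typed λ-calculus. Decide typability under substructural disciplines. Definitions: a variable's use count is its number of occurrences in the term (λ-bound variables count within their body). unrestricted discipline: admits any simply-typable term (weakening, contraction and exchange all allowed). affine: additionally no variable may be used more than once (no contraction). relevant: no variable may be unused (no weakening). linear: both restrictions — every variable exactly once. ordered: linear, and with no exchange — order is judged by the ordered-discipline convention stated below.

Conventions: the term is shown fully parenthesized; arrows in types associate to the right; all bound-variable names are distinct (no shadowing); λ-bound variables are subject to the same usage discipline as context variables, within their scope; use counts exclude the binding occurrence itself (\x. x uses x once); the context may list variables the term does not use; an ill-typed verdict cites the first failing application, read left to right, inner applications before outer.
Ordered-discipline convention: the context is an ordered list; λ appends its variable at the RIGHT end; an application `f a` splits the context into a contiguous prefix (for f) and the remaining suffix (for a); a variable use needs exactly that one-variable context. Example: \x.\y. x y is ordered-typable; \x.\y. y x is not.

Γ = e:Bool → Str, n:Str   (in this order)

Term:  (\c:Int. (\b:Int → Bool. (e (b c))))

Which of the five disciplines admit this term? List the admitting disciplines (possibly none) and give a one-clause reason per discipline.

admitted in: affine, unrestricted
usage: e=1; n=0; c (bound)=1; b (bound)=1
use order (left to right): e, b, c
typing: well-typed at Int → (Int → Bool) → Str
ordered: ✗ — needs weakening: n unused
linear: ✗ — needs weakening: n unused
affine: ✓ — no duplicate uses among e, n, c, b
relevant: ✗ — needs weakening: n unused
unrestricted: ✓ — simply typable at Int → (Int → Bool) → Str; W, C, E all held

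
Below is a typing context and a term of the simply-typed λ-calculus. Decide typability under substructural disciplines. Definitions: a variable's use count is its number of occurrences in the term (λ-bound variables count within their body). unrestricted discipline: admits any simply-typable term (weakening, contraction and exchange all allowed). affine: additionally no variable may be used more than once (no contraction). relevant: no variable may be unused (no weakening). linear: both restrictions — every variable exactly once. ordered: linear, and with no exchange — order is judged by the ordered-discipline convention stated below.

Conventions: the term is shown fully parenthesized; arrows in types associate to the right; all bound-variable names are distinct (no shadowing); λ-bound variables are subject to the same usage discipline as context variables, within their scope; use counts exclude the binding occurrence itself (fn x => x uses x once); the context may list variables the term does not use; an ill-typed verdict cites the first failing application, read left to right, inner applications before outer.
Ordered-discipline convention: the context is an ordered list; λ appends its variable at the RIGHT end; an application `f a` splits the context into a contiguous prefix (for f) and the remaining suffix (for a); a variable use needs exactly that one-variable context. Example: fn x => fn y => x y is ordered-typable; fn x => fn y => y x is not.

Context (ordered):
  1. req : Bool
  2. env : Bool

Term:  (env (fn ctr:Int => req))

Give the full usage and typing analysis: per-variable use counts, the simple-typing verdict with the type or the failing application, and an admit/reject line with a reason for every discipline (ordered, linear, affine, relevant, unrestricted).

variable uses: req: 1; env: 1; ctr [bound]: 0
left-to-right use order: env, req
typing: ill-typed: can't apply a value of type Bool
ordered: ✗, not simply typable
linear: ✗, fails simple typing
affine: ✗, a type mismatch blocks all five
relevant: ✗, the type mismatch rejects it
unrestricted: ✗, not simply typable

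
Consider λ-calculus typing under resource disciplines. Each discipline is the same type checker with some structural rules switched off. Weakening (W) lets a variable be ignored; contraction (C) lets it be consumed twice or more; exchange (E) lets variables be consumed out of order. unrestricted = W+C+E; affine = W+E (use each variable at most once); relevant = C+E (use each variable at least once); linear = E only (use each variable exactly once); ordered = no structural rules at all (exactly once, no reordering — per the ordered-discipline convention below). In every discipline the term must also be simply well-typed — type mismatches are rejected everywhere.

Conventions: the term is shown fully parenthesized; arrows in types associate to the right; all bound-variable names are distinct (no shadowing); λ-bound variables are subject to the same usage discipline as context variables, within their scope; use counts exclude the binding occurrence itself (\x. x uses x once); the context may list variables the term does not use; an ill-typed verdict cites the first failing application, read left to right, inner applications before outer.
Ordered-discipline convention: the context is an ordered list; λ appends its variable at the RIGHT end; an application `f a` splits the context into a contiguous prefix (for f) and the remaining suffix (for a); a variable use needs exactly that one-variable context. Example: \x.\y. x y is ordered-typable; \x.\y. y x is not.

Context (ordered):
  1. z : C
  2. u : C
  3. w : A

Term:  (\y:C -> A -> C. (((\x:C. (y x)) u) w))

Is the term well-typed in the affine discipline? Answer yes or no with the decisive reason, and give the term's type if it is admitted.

yes — none of z, u, w, y, x used more than once; term : (C -> A -> C) -> C
use counts: z ×0, u ×1, w ×1, y (bound) ×1, x (bound) ×1
uses in reading order: y, x, u, w
typing: the term checks, with type (C -> A -> C) -> C
per-discipline verdicts: ordered ✗, linear ✗, affine ✓, relevant ✗, unrestricted ✓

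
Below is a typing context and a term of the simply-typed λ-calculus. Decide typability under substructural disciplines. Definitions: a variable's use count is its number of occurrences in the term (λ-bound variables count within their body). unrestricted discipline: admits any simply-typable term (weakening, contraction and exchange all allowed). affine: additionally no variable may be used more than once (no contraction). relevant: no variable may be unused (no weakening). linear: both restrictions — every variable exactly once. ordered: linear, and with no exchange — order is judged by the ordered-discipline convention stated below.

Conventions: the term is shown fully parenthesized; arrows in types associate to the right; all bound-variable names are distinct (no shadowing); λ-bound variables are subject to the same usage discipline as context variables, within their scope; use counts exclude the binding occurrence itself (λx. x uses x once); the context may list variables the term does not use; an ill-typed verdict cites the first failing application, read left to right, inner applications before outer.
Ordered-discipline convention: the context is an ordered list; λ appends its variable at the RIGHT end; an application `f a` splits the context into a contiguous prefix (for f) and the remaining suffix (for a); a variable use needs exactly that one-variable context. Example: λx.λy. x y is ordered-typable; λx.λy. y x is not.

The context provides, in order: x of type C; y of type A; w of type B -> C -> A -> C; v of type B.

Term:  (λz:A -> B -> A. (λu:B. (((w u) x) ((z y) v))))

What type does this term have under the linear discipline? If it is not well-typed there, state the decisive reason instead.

term : (A -> B -> A) -> B -> C
usage: x=1; y=1; w=1; v=1; z [bound]=1; u [bound]=1
uses in reading order: w, u, x, z, y, v
typing: well-typed — term : (A -> B -> A) -> B -> C
all disciplines: ordered ✗, linear ✓, affine ✓, relevant ✓, unrestricted ✓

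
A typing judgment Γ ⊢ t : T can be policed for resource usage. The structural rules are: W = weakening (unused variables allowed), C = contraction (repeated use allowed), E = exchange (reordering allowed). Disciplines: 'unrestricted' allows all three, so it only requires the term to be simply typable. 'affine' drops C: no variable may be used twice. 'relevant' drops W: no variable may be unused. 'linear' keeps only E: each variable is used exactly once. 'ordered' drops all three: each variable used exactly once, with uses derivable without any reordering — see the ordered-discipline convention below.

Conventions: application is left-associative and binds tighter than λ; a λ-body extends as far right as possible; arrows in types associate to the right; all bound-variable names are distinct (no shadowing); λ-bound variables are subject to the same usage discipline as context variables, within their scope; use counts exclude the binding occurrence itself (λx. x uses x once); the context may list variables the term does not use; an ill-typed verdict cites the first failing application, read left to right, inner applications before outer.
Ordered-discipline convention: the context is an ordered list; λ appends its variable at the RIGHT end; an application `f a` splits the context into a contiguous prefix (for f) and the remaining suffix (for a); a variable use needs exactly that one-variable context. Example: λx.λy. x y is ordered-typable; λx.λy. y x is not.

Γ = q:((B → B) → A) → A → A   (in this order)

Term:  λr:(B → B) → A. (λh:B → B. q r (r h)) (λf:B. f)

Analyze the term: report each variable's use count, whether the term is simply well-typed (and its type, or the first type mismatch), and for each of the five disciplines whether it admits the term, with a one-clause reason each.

usage: q: 1×, r (λ-bound): 2×, h (λ-bound): 1×, f (λ-bound): 1×
use order (left to right): q, r, r, h, f
typing: well-typed — term : ((B → B) → A) → A
ordered ✗ (uses contraction: r ×2)
linear ✗ (uses contraction: r ×2)
affine ✗ (uses contraction: r ×2)
relevant ✓ (none of q, r, h, f goes unused)
unrestricted ✓ (typability at ((B → B) → A) → A is all that's needed)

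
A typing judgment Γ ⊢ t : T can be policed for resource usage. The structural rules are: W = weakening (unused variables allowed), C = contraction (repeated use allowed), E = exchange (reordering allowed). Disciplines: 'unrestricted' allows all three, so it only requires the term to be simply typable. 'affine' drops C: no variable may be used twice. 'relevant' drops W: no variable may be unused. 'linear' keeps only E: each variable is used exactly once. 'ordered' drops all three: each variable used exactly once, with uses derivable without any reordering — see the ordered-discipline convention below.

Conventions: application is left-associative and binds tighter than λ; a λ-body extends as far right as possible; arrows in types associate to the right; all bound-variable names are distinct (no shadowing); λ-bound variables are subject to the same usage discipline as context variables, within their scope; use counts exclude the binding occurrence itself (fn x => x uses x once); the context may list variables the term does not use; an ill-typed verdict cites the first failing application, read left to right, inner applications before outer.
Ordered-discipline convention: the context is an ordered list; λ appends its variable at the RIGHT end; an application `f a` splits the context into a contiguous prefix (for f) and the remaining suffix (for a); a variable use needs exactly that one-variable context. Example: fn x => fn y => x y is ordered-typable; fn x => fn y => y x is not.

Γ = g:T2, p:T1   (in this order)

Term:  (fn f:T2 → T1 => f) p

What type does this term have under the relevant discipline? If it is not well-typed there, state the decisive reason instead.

not well-typed under relevant — fails simple typing
usage: g: 0; p: 1; f [bound]: 1
uses in reading order: f, p
typing: ill-typed: an argument T1 mismatches the expected T2 → T1
per-discipline verdicts: ordered ✗ · linear ✗ · affine ✗ · relevant ✗ · unrestricted ✗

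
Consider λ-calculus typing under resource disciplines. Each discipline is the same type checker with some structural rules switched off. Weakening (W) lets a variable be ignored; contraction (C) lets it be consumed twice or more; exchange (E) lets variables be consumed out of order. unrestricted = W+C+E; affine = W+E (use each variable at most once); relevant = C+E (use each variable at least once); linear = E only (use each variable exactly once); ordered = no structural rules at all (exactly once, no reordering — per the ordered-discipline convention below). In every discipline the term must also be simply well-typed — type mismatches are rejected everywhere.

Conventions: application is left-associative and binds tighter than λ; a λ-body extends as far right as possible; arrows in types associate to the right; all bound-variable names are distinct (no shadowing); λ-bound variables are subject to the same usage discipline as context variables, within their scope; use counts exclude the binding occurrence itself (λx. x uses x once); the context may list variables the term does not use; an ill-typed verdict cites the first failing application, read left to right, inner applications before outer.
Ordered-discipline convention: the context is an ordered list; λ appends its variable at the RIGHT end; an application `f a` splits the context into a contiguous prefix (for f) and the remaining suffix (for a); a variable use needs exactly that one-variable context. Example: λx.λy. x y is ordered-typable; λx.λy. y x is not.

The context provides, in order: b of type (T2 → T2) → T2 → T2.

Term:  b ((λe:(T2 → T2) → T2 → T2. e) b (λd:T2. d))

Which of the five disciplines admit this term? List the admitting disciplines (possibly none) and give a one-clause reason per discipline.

admitted by: relevant, unrestricted
usage: b=2; e (λ-bound)=1; d (λ-bound)=1
left-to-right use order: b, e, b, d
typing: well-typed — term : T2 → T2
ordered ✗ (uses contraction: b ×2)
linear ✗ (uses contraction: b ×2)
affine ✗ (uses contraction: b ×2)
relevant ✓ (at least one use each (b, e, d))
unrestricted ✓ (well-typed at T2 → T2; no restrictions here)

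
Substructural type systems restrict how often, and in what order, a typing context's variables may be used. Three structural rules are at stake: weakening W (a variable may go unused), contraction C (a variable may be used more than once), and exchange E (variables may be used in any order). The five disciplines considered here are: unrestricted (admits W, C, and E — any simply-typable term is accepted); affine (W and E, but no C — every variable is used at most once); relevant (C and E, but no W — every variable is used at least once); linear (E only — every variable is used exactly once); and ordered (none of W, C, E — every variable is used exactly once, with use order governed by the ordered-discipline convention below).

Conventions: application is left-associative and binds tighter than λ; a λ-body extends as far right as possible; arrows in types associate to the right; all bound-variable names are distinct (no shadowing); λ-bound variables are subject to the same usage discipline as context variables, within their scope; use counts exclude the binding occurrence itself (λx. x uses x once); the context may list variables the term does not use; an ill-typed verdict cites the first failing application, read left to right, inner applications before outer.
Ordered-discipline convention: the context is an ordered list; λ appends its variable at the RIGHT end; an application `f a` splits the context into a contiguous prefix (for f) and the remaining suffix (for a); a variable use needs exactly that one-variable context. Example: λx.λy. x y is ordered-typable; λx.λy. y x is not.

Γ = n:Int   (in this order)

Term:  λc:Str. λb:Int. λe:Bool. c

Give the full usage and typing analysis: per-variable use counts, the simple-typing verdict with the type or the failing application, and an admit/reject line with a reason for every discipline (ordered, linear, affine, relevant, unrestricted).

counts: n: 0; c [bound]: 1; b [bound]: 0; e [bound]: 0
order of uses: c
typing: the term checks, with type Str -> Int -> Bool -> Str
ordered ✗ (unused: n, b, e — weakening required)
linear ✗ (unused: n, b, e — weakening required)
affine ✓ (n, c, b, e: no repeats, contraction unneeded)
relevant ✗ (unused: n, b, e — weakening required)
unrestricted ✓ (well-typed at Str -> Int -> Bool -> Str; no restrictions here)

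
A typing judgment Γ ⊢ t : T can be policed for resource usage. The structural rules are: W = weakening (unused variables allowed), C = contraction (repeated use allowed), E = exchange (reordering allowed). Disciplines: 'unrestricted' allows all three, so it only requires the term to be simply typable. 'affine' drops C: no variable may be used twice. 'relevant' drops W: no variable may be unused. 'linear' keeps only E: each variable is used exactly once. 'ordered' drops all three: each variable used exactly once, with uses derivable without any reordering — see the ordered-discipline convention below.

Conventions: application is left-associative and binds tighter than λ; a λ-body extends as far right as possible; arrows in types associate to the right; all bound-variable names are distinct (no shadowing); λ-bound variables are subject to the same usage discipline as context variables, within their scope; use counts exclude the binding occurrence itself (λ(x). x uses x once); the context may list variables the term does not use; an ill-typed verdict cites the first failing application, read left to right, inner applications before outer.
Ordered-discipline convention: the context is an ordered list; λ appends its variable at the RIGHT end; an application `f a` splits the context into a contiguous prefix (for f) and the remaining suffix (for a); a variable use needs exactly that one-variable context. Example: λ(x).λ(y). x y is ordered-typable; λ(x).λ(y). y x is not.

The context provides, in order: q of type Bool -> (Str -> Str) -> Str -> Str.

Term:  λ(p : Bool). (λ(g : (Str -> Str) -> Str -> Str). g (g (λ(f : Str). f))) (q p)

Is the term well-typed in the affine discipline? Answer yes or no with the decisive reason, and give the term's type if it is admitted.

no — needs contraction — g ×2
variable uses: q ×1, p (λ-bound) ×1, g (λ-bound) ×2, f (λ-bound) ×1
use order (left to right): g, g, f, q, p
typing: ✓ — Bool -> Str -> Str
across the five disciplines: ordered ✗; linear ✗; affine ✗; relevant ✓; unrestricted ✓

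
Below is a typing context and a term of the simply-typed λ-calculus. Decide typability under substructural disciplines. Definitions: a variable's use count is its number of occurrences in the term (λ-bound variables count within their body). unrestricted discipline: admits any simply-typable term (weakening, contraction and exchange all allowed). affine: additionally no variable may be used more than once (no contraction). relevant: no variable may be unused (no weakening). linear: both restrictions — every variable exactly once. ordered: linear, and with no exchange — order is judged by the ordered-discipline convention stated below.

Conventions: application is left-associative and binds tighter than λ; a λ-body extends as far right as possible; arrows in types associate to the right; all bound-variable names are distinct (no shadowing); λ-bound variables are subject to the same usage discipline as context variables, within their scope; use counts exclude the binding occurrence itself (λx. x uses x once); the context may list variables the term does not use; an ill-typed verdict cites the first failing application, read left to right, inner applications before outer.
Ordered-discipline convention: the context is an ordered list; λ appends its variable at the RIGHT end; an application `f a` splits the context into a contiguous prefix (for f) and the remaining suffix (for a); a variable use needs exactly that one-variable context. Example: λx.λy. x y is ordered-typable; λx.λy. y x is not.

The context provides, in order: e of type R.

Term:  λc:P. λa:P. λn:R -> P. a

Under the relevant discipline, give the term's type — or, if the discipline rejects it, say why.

not well-typed under relevant — e, c, n never used (weakening)
variable uses: e ×0, c [bound] ×0, a [bound] ×1, n [bound] ×0
use order (left to right): a
typing: the term checks, with type P -> P -> (R -> P) -> P
per-discipline verdicts: ordered ✗ | linear ✗ | affine ✓ | relevant ✗ | unrestricted ✓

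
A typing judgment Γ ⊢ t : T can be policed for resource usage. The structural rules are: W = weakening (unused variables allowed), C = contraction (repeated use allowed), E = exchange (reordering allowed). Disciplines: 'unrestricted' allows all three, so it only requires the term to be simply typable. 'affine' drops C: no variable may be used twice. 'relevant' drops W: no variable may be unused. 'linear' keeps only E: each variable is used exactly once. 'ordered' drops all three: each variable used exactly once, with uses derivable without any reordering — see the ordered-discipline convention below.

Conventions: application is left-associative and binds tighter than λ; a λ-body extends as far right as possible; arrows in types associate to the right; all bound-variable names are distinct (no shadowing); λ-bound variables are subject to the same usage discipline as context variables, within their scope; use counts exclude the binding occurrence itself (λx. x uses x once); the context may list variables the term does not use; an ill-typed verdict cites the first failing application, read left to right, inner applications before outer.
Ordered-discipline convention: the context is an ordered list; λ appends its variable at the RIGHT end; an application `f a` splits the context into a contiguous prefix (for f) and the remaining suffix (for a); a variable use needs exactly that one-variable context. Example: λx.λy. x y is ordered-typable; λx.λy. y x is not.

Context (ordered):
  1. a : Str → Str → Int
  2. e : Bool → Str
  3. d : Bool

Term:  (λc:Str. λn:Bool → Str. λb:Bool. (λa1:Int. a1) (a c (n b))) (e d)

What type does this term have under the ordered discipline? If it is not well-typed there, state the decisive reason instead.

term : (Bool → Str) → Bool → Int
variable uses: a ×1; e ×1; d ×1; c [bound] ×1; n [bound] ×1; b [bound] ×1; a1 [bound] ×1
left-to-right use order: a1, a, c, n, b, e, d
typing: the term checks, with type (Bool → Str) → Bool → Int
across the five disciplines: ordered ✓; linear ✓; affine ✓; relevant ✓; unrestricted ✓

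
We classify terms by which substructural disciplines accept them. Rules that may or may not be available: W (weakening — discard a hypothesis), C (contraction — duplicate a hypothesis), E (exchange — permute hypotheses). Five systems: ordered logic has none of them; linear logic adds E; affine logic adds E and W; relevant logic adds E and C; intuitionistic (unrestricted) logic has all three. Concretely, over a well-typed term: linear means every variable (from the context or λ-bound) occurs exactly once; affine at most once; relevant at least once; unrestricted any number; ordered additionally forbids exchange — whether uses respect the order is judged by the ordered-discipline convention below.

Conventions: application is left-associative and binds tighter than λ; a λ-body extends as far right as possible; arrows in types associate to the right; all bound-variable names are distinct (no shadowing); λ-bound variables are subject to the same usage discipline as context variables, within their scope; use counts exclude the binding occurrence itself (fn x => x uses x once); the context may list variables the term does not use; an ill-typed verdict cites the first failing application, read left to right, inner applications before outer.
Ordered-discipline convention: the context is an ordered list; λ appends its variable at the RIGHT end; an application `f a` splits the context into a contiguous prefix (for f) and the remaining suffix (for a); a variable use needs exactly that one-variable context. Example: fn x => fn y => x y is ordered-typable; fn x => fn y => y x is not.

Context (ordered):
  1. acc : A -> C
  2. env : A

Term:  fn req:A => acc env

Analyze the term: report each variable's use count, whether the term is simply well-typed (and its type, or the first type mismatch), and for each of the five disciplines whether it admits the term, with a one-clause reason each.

variable uses: acc: 1; env: 1; req (λ-bound): 0
uses in reading order: acc, env
typing: well-typed — term : A -> C
ordered: ✗ — req never used (weakening)
linear: ✗ — req never used (weakening)
affine: ✓ — at most one use each (acc, env, req)
relevant: ✗ — req never used (weakening)
unrestricted: ✓ — type-checks (A -> C) and nothing is barred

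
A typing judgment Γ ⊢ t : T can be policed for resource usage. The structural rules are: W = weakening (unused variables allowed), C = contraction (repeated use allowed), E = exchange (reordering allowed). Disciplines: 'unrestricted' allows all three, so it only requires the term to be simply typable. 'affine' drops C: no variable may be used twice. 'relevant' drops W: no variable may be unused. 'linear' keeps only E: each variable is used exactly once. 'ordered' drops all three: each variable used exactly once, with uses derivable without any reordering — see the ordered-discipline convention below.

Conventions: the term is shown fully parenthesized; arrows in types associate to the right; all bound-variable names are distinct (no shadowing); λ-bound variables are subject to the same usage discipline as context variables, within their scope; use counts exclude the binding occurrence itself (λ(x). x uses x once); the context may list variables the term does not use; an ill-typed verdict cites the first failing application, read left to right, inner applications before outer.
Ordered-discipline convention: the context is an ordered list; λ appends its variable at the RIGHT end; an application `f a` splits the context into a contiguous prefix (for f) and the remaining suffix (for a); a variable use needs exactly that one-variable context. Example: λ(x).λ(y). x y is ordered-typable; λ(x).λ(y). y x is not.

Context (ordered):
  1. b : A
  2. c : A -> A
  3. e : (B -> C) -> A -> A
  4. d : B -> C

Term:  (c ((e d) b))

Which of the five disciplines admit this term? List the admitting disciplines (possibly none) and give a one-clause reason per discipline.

admitted by: linear, affine, relevant, unrestricted
variable uses: b=1; c=1; e=1; d=1
uses in reading order: c, e, d, b
typing: the term checks, with type A
ordered: ✗, no contiguous prefix/suffix split fits c, e, d, b
linear: ✓, b, c, e, d: one use apiece
affine: ✓, at most one use each (b, c, e, d)
relevant: ✓, none of b, c, e, d goes unused
unrestricted: ✓, typability at A is all that's needed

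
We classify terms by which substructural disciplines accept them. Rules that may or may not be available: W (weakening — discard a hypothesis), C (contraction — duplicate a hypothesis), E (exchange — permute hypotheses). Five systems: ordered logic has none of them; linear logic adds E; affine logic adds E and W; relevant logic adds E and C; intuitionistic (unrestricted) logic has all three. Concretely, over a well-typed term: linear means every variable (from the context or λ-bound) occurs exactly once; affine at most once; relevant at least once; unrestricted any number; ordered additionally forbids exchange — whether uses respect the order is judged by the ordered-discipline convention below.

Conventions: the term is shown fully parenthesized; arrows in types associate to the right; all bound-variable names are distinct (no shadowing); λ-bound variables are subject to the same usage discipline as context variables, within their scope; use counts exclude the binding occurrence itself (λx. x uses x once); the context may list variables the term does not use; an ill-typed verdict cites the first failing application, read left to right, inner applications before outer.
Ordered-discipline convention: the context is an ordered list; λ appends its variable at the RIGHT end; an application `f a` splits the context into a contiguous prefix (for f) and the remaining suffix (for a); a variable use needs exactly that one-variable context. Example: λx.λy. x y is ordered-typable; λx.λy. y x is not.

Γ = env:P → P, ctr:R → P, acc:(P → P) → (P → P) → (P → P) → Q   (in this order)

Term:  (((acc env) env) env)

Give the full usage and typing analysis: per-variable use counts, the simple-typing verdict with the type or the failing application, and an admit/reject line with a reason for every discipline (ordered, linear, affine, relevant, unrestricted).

use counts: env: 3×, ctr: 0×, acc: 1×
use order (left to right): acc, env, env, env
typing: ✓ — Q
ordered: ✗ — repeated use of env ×3; ctr left unused
linear: ✗ — repeated use of env ×3; ctr left unused
affine: ✗ — repeated use of env ×3
relevant: ✗ — ctr left unused
unrestricted: ✓ — simply typable at Q; W, C, E all held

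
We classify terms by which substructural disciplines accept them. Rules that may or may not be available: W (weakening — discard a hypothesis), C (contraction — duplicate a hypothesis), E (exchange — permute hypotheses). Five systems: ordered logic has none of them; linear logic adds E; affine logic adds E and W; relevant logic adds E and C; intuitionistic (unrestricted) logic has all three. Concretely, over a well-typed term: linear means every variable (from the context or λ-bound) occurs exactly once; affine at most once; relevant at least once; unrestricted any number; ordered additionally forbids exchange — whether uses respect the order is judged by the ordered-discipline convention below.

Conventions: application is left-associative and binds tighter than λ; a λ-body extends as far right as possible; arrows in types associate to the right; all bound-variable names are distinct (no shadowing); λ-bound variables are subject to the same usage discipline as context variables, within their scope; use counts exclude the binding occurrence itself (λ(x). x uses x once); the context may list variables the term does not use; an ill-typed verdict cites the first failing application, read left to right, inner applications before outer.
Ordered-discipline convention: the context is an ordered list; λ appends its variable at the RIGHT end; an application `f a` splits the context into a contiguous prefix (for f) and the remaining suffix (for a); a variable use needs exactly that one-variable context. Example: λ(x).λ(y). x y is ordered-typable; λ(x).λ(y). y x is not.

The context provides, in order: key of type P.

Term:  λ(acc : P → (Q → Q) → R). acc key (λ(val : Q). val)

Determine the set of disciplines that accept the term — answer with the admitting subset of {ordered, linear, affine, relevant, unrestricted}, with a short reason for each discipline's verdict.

accepted by: linear, affine, relevant, unrestricted
variable uses: key: 1, acc (λ-bound): 1, val (λ-bound): 1
use order (left to right): acc, key, val
typing: well-typed at (P → (Q → Q) → R) → R
ordered: ✗, no contiguous prefix/suffix split fits acc, key, val
linear: ✓, exactly-once usage across key, acc, val
affine: ✓, no duplicate uses among key, acc, val
relevant: ✓, none of key, acc, val goes unused
unrestricted: ✓, well-typed at (P → (Q → Q) → R) → R; no restrictions here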